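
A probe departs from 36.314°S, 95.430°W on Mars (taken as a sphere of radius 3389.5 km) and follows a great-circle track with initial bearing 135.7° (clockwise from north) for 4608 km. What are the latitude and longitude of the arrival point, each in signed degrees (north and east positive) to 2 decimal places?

-43.48°, 14.34°

Angular distance δ = d/R = 4608/3389.5 = 1.35949 rad; initial bearing θ = 2.3684 rad.
sin φ₂ = sin φ₁ cos δ + cos φ₁ sin δ cos θ = (-0.5922)(0.2097) + (0.8058)(0.9778)(-0.7157) = -0.6881, so φ₂ = -43.48°.
Δλ = atan2(sin θ sin δ cos φ₁, cos δ − sin φ₁ sin φ₂) = atan2(0.5503, -0.1977) = 109.767°.
λ₂ = -95.430° + 109.767° = 14.34°.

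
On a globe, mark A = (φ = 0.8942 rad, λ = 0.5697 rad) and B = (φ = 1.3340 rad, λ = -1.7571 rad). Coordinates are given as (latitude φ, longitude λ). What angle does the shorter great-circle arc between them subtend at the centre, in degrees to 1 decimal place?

Let φ₁ = 0.8942 rad, φ₂ = 1.3340 rad, and Δλ = -2.3268 rad.
cos c = sin φ₁ sin φ₂ + cos φ₁ cos φ₂ cos Δλ = (0.7797)(0.9721) + (0.6261)(0.2346)(-0.6860) = 0.65718,
so c = arccos(0.65718) = 0.85372 rad.
So the angular separation is 48.9°.

48.9°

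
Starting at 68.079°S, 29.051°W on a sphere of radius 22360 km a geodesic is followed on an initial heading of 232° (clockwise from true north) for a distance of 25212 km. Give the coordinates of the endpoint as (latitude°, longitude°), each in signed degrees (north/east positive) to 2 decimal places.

-37.26°, -145.61°

Angular distance δ = d/R = 25212/22360 = 1.12755 rad; initial bearing θ = 4.0492 rad.
sin φ₂ = sin φ₁ cos δ + cos φ₁ sin δ cos θ = (-0.9277)(0.4289) + (0.3733)(0.9034)(-0.6157) = -0.6055, so φ₂ = -37.26°.
Δλ = atan2(sin θ sin δ cos φ₁, cos δ − sin φ₁ sin φ₂) = atan2(-0.2658, -0.1328) = -116.560°.
λ₂ = -29.051° − 116.560° = -145.61°.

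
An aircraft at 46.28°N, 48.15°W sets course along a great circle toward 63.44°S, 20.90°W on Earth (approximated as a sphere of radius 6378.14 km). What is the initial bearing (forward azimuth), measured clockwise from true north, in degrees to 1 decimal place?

With φ₁ = 0.8077, φ₂ = -1.1072, Δλ = 0.4756 rad, the forward-azimuth formula gives
θ = atan2( sin Δλ cos φ₂ , cos φ₁ sin φ₂ − sin φ₁ cos φ₂ cos Δλ ) = atan2(0.2047, -0.9055) = 167.26°.
So the initial bearing is 167.3°.

167.3°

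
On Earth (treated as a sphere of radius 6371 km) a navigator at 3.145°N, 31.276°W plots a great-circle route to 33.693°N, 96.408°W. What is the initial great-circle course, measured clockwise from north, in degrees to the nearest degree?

305°

Δλ = -65.132° = -1.1368 rad.
y = sin Δλ · cos φ₂ = (-0.9073)(0.8320) = -0.7549
x = cos φ₁ sin φ₂ − sin φ₁ cos φ₂ cos Δλ = (0.9985)(0.5547) − (0.0549)(0.8320)(0.4205) = 0.5347
θ = atan2(y, x) = -54.69°; adding 360° gives 305°.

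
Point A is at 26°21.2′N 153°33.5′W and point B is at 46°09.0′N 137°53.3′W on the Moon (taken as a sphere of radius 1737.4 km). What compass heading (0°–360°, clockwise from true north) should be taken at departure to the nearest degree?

28°

With φ₁ = 0.4600, φ₂ = 0.8055, Δλ = 0.2735 rad, the forward-azimuth formula gives
θ = atan2( sin Δλ cos φ₂ , cos φ₁ sin φ₂ − sin φ₁ cos φ₂ cos Δλ ) = atan2(0.1871, 0.3501) = 28.12°.
So the initial bearing is 28°.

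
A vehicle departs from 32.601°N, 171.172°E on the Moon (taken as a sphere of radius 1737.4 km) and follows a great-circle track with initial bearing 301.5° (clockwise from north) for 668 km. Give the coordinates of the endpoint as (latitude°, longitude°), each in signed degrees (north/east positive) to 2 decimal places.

41.65°, 145.83°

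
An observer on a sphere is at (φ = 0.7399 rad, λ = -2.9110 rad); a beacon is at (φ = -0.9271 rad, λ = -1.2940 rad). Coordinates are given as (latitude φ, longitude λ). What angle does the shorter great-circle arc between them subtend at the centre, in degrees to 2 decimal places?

124.04°

Let φ₁ = 0.7399 rad, φ₂ = -0.9271 rad, and Δλ = 1.6170 rad.
cos c = sin φ₁ sin φ₂ + cos φ₁ cos φ₂ cos Δλ = (0.6742)(-0.7999) + (0.7385)(0.6002)(-0.0462) = -0.55976,
so c = arccos(-0.55976) = 2.16490 rad.
So the angular separation is 124.04°.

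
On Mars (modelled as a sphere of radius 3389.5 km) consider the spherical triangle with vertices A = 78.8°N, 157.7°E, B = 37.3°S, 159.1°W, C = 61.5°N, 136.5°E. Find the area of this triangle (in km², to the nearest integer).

Side lengths (central angles): a = 1.9482, b = 0.3224, c = 2.0735 rad; semiperimeter s = 2.1721.
By l'Huilier's theorem, tan(E/4) = √[tan(s/2) tan((s−a)/2) tan((s−b)/2) tan((s−c)/2)], giving spherical excess E = 0.4704 rad.
Area = E·R² = 0.4704 × (3389.5)² ≈ 5404221 km².

5404221 km²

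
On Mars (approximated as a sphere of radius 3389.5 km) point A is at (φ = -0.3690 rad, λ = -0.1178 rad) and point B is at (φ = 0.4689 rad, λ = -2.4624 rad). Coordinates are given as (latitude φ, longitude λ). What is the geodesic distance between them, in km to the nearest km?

8170 km

With latitudes φ₁ = -21.142°, φ₂ = 26.866° and longitude difference Δλ = -134.336°:
cos c = sin φ₁ sin φ₂ + cos φ₁ cos φ₂ cos Δλ = (-0.3607)(0.4519) + (0.9327)(0.8921)(-0.6989) = -0.74446,
so c = arccos(-0.74446) = 2.41052 rad.
Distance = R·c = 3389.5 × 2.4105 ≈ 8170 km.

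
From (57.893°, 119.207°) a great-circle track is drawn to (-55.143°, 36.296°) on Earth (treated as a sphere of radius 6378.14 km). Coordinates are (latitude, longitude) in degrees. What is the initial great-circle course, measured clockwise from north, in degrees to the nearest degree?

Δλ = -82.911° = -1.4471 rad.
y = sin Δλ · cos φ₂ = (-0.9924)(0.5715) = -0.5672
x = cos φ₁ sin φ₂ − sin φ₁ cos φ₂ cos Δλ = (0.5315)(-0.8206) − (0.8471)(0.5715)(0.1234) = -0.4959
θ = atan2(y, x) = -131.16°; adding 360° gives 229°.

229°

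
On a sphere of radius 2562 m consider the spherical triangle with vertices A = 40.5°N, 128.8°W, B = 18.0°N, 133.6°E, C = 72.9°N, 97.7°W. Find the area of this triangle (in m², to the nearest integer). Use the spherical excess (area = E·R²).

3634864 m²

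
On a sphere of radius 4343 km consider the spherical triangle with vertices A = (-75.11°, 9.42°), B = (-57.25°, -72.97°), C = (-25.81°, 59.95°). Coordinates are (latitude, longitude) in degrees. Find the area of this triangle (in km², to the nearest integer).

2082527 km²

Side lengths (central angles): a = 1.5363, b = 0.9669, c = 0.5895 rad; semiperimeter s = 1.5464.
By l'Huilier's theorem, tan(E/4) = √[tan(s/2) tan((s−a)/2) tan((s−b)/2) tan((s−c)/2)], giving spherical excess E = 0.1104 rad.
Area = E·R² = 0.1104 × (4343)² ≈ 2082527 km².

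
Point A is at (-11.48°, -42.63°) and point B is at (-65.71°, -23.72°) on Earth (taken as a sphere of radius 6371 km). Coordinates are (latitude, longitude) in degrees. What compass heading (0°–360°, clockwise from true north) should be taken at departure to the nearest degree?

171°

With φ₁ = -0.2004, φ₂ = -1.1469, Δλ = 0.3300 rad, the forward-azimuth formula gives
θ = atan2( sin Δλ cos φ₂ , cos φ₁ sin φ₂ − sin φ₁ cos φ₂ cos Δλ ) = atan2(0.1333, -0.8158) = 170.72°.
So the initial bearing is 171°.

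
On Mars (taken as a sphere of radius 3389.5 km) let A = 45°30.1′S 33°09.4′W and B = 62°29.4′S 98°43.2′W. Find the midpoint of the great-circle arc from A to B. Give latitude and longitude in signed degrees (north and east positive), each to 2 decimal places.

-58.36°, -58.40°

Central angle δ = 0.6973 rad. Interpolating on the sphere with fraction f = 0.5:
P = [sin((1−f)δ)·A + sin(fδ)·B] / sin δ = 0.5320·A + 0.5320·B in Cartesian coordinates,
giving P = (0.2749, -0.4468, -0.8513), i.e. latitude -58.36°, longitude -58.40°.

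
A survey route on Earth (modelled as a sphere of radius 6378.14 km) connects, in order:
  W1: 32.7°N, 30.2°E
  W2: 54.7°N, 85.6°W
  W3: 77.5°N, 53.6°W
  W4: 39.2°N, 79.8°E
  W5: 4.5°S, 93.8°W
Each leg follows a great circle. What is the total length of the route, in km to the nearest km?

34165 km

Leg W1→W2: central angle 1.3395 rad, distance 8543.3 km.
Leg W2→W3: central angle 0.4444 rad, distance 2834.6 km.
Leg W3→W4: central angle 1.0451 rad, distance 6665.9 km.
Leg W4→W5: central angle 2.5276 rad, distance 16121.1 km.
Total: 8543.3 + 2834.6 + 6665.9 + 16121.1 ≈ 34165 km.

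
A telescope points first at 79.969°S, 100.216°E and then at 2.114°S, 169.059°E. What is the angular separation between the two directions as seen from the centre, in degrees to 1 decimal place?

With latitudes φ₁ = -79.969°, φ₂ = -2.114° and longitude difference Δλ = 68.843°:
Haversine: a = sin²(Δφ/2) + cos φ₁ cos φ₂ sin²(Δλ/2) = 0.3948 + (0.1742)(0.9993)(0.3195) = 0.45043.
Central angle c = 2·arcsin(√a) = 1.47149 rad.
So the angular separation is 84.3°.

84.3°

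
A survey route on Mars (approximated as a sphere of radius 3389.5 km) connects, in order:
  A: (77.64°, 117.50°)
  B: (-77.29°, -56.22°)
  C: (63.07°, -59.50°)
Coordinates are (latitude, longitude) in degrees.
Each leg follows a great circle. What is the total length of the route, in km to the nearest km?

Leg A→B: central angle 3.1170 rad, distance 10565.2 km.
Leg B→C: central angle 2.4500 rad, distance 8304.3 km.
Total: 10565.2 + 8304.3 ≈ 18870 km.

18870 km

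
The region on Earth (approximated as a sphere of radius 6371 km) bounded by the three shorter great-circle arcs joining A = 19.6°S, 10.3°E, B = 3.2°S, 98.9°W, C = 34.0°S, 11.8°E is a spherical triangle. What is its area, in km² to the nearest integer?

Side lengths (central angles): a = 1.8352, b = 0.2524, c = 1.8657 rad; semiperimeter s = 1.9766.
By l'Huilier's theorem, tan(E/4) = √[tan(s/2) tan((s−a)/2) tan((s−b)/2) tan((s−c)/2)], giving spherical excess E = 0.3331 rad.
Area = E·R² = 0.3331 × (6371)² ≈ 13521243 km².

13521243 km²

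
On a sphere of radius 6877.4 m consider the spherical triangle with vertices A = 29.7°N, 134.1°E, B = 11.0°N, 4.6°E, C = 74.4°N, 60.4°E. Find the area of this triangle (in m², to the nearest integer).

Side lengths (central angles): a = 1.2322, b = 0.9971, c = 2.0351 rad; semiperimeter s = 2.1322.
By l'Huilier's theorem, tan(E/4) = √[tan(s/2) tan((s−a)/2) tan((s−b)/2) tan((s−c)/2)], giving spherical excess E = 0.6524 rad.
Area = E·R² = 0.6524 × (6877.4)² ≈ 30856802 m².

30856802 m²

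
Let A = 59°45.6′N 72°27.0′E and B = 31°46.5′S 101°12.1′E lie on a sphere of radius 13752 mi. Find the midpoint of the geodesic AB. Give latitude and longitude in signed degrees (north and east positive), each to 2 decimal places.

The central angle between A and B is δ = 1.6505 rad.
With f = 0.5, the slerp weights are sin((1−f)δ)/sin δ = 0.7370 and sin(fδ)/sin δ = 0.7370.
Weighted sum of the unit vectors: (0.7370)·(0.1519,0.4802,0.8639) + (0.7370)·(-0.1651,0.8339,-0.5266) = (-0.0098, 0.9685, 0.2486).
Converting back: φ = atan2(z, √(x²+y²)) = 14.40°, λ = atan2(y, x) = 90.58°.

14.40°, 90.58°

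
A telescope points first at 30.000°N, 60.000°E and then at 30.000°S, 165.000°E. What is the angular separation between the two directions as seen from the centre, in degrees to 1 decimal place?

116.4°

In radians: φ₁ = 0.5236, φ₂ = -0.5236, Δλ = 105.000° = 1.8326 rad.
Haversine: a = sin²(Δφ/2) + cos φ₁ cos φ₂ sin²(Δλ/2) = 0.2500 + (0.8660)(0.8660)(0.6294) = 0.72206.
Central angle c = 2·arcsin(√a) = 2.03098 rad.
So the angular separation is 116.4°.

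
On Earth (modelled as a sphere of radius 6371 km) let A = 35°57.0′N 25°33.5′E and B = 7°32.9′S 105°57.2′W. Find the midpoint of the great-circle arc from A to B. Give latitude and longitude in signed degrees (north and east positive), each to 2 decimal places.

31.02°, -52.83°

Central angle δ = 2.2256 rad. Interpolating on the sphere with fraction f = 0.5:
P = [sin((1−f)δ)·A + sin(fδ)·B] / sin δ = 1.1308·A + 1.1308·B in Cartesian coordinates,
giving P = (0.5177, -0.6829, 0.5153), i.e. latitude 31.02°, longitude -52.83°.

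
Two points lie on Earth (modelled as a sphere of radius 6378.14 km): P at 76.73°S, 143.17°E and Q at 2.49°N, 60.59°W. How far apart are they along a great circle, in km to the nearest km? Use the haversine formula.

With latitudes φ₁ = -76.730°, φ₂ = 2.490° and longitude difference Δλ = 156.240°:
Haversine: a = sin²(Δφ/2) + cos φ₁ cos φ₂ sin²(Δλ/2) = 0.4065 + (0.2295)(0.9991)(0.9576) = 0.62609.
Central angle c = 2·arcsin(√a) = 1.82572 rad.
Distance = R·c = 6378.14 × 1.8257 ≈ 11645 km.

11645 km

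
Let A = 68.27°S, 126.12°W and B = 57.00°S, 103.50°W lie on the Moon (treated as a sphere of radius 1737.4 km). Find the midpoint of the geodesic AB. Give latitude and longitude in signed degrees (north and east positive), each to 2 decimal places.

-63.07°, -112.63°

Central angle δ = 0.2646 rad. Interpolating on the sphere with fraction f = 0.5:
P = [sin((1−f)δ)·A + sin(fδ)·B] / sin δ = 0.5044·A + 0.5044·B in Cartesian coordinates,
giving P = (-0.1742, -0.4180, -0.8916), i.e. latitude -63.07°, longitude -112.63°.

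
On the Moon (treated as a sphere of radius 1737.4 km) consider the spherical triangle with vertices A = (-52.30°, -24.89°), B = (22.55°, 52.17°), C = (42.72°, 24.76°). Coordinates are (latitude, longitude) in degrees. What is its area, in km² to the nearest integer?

Side lengths (central angles): a = 0.5306, b = 1.8192, c = 1.7487 rad; semiperimeter s = 2.0493.
By l'Huilier's theorem, tan(E/4) = √[tan(s/2) tan((s−a)/2) tan((s−b)/2) tan((s−c)/2)], giving spherical excess E = 0.6552 rad.
Area = E·R² = 0.6552 × (1737.4)² ≈ 1977757 km².

1977757 km²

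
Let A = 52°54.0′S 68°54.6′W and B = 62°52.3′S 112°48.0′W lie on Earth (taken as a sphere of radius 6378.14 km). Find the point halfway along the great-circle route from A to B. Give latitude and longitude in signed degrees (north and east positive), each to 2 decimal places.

-59.75°, -87.65°

Central angle δ = 0.4322 rad. Interpolating on the sphere with fraction f = 0.5:
P = [sin((1−f)δ)·A + sin(fδ)·B] / sin δ = 0.5119·A + 0.5119·B in Cartesian coordinates,
giving P = (0.0207, -0.5033, -0.8639), i.e. latitude -59.75°, longitude -87.65°.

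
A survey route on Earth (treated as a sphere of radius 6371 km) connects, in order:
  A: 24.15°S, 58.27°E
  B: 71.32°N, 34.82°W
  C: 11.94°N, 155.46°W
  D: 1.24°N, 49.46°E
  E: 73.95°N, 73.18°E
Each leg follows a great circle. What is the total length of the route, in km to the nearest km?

47566 km

Leg A→B: central angle 1.9859 rad, distance 12652.5 km.
Leg B→C: central angle 1.5345 rad, distance 9776.3 km.
Leg C→D: central angle 2.6521 rad, distance 16896.8 km.
Leg D→E: central angle 1.2934 rad, distance 8240.2 km.
Total: 12652.5 + 9776.3 + 16896.8 + 8240.2 ≈ 47566 km.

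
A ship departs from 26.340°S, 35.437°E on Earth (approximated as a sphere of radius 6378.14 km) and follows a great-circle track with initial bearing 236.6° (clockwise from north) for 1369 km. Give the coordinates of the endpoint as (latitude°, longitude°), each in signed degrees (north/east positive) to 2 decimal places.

Angular distance δ = d/R = 1369/6378.14 = 0.21464 rad; initial bearing θ = 4.1294 rad.
sin φ₂ = sin φ₁ cos δ + cos φ₁ sin δ cos θ = (-0.4437)(0.9771) + (0.8962)(0.2130)(-0.5505) = -0.5386, so φ₂ = -32.59°.
Δλ = atan2(sin θ sin δ cos φ₁, cos δ − sin φ₁ sin φ₂) = atan2(-0.1594, 0.7381) = -12.184°.
λ₂ = 35.437° − 12.184° = 23.25°.

-32.59°, 23.25°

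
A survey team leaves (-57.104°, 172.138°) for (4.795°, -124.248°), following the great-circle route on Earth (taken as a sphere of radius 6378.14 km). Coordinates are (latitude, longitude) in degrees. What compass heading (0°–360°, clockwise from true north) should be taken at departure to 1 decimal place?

With φ₁ = -0.9967, φ₂ = 0.0837, Δλ = 1.1103 rad, the forward-azimuth formula gives
θ = atan2( sin Δλ cos φ₂ , cos φ₁ sin φ₂ − sin φ₁ cos φ₂ cos Δλ ) = atan2(0.8927, 0.4173) = 64.95°.
So the initial bearing is 64.9°.

64.9°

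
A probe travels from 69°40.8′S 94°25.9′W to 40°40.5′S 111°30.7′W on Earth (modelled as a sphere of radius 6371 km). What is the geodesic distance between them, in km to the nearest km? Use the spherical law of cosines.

Let φ₁ = -1.2161 rad, φ₂ = -0.7099 rad, and Δλ = -0.2981 rad.
cos c = sin φ₁ sin φ₂ + cos φ₁ cos φ₂ cos Δλ = (-0.9378)(-0.6518) + (0.3473)(0.7584)(0.9559) = 0.86296,
so c = arccos(0.86296) = 0.52969 rad.
Distance = R·c = 6371 × 0.5297 ≈ 3375 km.

3375 km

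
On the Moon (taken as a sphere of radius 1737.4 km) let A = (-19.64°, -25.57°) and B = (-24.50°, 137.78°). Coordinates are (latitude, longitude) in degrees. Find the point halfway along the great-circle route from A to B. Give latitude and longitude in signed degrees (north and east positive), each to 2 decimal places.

The central angle between A and B is δ = 2.3209 rad.
With f = 0.5, the slerp weights are sin((1−f)δ)/sin δ = 1.2533 and sin(fδ)/sin δ = 1.2533.
Weighted sum of the unit vectors: (1.2533)·(0.8496,-0.4065,-0.3361) + (1.2533)·(-0.6739,0.6115,-0.4147) = (0.2202, 0.2569, -0.9410).
Converting back: φ = atan2(z, √(x²+y²)) = -70.22°, λ = atan2(y, x) = 49.40°.

-70.22°, 49.40°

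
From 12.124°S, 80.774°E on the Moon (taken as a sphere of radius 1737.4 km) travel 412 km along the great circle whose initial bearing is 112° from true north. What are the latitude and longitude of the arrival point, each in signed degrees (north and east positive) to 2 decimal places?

Angular distance δ = d/R = 412/1737.4 = 0.23714 rad; initial bearing θ = 1.9548 rad.
sin φ₂ = sin φ₁ cos δ + cos φ₁ sin δ cos θ = (-0.2100)(0.9720) + (0.9777)(0.2349)(-0.3746) = -0.2902, so φ₂ = -16.87°.
Δλ = atan2(sin θ sin δ cos φ₁, cos δ − sin φ₁ sin φ₂) = atan2(0.2130, 0.9111) = 13.156°.
λ₂ = 80.774° + 13.156° = 93.93°.

-16.87°, 93.93°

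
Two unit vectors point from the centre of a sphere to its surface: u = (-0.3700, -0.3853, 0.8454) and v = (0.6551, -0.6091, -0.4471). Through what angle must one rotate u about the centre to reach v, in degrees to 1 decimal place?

u·v = -0.3857; |u| = 1.0000, |v| = 1.0000.
cos θ = (u·v)/(|u||v|) = -0.3857, so θ = 112.7°.

112.7°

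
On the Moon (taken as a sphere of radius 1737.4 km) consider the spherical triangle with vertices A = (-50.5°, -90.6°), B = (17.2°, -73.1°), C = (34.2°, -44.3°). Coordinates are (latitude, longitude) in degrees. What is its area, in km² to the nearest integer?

850582 km²

Side lengths (central angles): a = 0.5383, b = 1.6411, c = 1.2118 rad; semiperimeter s = 1.6956.
By l'Huilier's theorem, tan(E/4) = √[tan(s/2) tan((s−a)/2) tan((s−b)/2) tan((s−c)/2)], giving spherical excess E = 0.2818 rad.
Area = E·R² = 0.2818 × (1737.4)² ≈ 850582 km².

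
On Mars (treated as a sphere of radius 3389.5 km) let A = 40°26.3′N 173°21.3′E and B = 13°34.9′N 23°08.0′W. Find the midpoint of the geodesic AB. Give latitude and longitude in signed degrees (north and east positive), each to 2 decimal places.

The central angle between A and B is δ = 2.1617 rad.
With f = 0.5, the slerp weights are sin((1−f)δ)/sin δ = 1.0625 and sin(fδ)/sin δ = 1.0625.
Weighted sum of the unit vectors: (1.0625)·(-0.7560,0.0881,0.6486) + (1.0625)·(0.8939,-0.3819,0.2348) = (0.1465, -0.3122, 0.9387).
Converting back: φ = atan2(z, √(x²+y²)) = 69.83°, λ = atan2(y, x) = -64.86°.

69.83°, -64.86°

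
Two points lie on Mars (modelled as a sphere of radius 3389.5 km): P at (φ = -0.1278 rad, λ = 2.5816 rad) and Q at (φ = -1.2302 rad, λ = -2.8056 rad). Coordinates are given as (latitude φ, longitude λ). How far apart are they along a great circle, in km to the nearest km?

4195 km

With latitudes φ₁ = -7.322°, φ₂ = -70.485° and longitude difference Δλ = 51.336°:
cos c = sin φ₁ sin φ₂ + cos φ₁ cos φ₂ cos Δλ = (-0.1275)(-0.9426) + (0.9918)(0.3340)(0.6247) = 0.32713,
so c = arccos(0.32713) = 1.23754 rad.
Distance = R·c = 3389.5 × 1.2375 ≈ 4195 km.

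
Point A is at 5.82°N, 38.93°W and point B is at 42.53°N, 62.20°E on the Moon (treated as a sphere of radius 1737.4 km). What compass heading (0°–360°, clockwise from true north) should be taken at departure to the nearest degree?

With φ₁ = 0.1016, φ₂ = 0.7423, Δλ = 1.7651 rad, the forward-azimuth formula gives
θ = atan2( sin Δλ cos φ₂ , cos φ₁ sin φ₂ − sin φ₁ cos φ₂ cos Δλ ) = atan2(0.7231, 0.6869) = 46.47°.
So the initial bearing is 46°.

46°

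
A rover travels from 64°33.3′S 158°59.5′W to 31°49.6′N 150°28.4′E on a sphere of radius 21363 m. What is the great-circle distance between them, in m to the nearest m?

Let φ₁ = -1.1267 rad, φ₂ = 0.5555 rad, and Δλ = -0.8820 rad.
Haversine: a = sin²(Δφ/2) + cos φ₁ cos φ₂ sin²(Δλ/2) = 0.5556 + (0.4296)(0.8496)(0.1822) = 0.62209.
Central angle c = 2·arcsin(√a) = 1.81746 rad.
Distance = R·c = 21363 × 1.8175 ≈ 38826 m.

38826 m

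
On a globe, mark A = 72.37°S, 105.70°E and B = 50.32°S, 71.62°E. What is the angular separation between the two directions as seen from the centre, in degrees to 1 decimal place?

26.7°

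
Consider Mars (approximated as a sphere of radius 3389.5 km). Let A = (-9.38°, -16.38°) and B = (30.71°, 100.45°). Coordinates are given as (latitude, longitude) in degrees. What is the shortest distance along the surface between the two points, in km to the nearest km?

Let φ₁ = -0.1637 rad, φ₂ = 0.5360 rad, and Δλ = 2.0391 rad.
cos c = sin φ₁ sin φ₂ + cos φ₁ cos φ₂ cos Δλ = (-0.1630)(0.5107) + (0.9866)(0.8598)(-0.4513) = -0.46609,
so c = arccos(-0.46609) = 2.05567 rad.
Distance = R·c = 3389.5 × 2.0557 ≈ 6968 km.

6968 km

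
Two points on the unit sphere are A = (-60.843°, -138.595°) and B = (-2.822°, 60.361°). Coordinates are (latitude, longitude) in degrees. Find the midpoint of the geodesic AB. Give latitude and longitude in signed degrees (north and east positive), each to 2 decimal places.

-58.70°, 76.75°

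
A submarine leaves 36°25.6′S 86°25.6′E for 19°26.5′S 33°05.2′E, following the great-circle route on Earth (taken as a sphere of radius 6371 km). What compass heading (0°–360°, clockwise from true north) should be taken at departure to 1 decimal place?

275.0°

Δλ = -53.340° = -0.9310 rad.
y = sin Δλ · cos φ₂ = (-0.8022)(0.9430) = -0.7565
x = cos φ₁ sin φ₂ − sin φ₁ cos φ₂ cos Δλ = (0.8046)(-0.3328) − (-0.5938)(0.9430)(0.5971) = 0.0665
θ = atan2(y, x) = -84.98°; adding 360° gives 275.0°.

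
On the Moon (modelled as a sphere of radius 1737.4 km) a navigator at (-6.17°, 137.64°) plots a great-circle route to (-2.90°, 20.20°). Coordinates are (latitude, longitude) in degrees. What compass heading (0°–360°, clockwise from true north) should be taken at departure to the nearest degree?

With φ₁ = -0.1077, φ₂ = -0.0506, Δλ = -2.0497 rad, the forward-azimuth formula gives
θ = atan2( sin Δλ cos φ₂ , cos φ₁ sin φ₂ − sin φ₁ cos φ₂ cos Δλ ) = atan2(-0.8864, -0.0998) = -96.42°.
Adding 360° brings this into [0°, 360°): 264°.

264°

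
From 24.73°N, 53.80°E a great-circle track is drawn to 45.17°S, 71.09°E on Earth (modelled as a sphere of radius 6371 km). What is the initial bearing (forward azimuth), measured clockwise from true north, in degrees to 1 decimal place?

167.2°

Δλ = 17.290° = 0.3018 rad.
y = sin Δλ · cos φ₂ = (0.2972)(0.7050) = 0.2095
x = cos φ₁ sin φ₂ − sin φ₁ cos φ₂ cos Δλ = (0.9083)(-0.7092) − (0.4183)(0.7050)(0.9548) = -0.9258
θ = atan2(y, x) = 167.25°, so the bearing is 167.2°.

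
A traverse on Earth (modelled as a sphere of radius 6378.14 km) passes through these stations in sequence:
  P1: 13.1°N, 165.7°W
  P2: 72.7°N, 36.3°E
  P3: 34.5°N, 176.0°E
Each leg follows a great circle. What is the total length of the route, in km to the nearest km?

18063 km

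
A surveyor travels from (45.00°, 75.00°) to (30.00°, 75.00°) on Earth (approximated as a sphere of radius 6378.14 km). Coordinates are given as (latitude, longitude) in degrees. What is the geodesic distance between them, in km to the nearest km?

In radians: φ₁ = 0.7854, φ₂ = 0.5236, Δλ = 0.000° = 0.0000 rad.
cos c = sin φ₁ sin φ₂ + cos φ₁ cos φ₂ cos Δλ = (0.7071)(0.5000) + (0.7071)(0.8660)(1.0000) = 0.96593,
so c = arccos(0.96593) = 0.26180 rad.
Distance = R·c = 6378.14 × 0.2618 ≈ 1670 km.

1670 km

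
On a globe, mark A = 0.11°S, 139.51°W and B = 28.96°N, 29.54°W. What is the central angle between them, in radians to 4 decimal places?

1.8752 rad

In radians: φ₁ = -0.0019, φ₂ = 0.5054, Δλ = 109.970° = 1.9193 rad.
cos c = sin φ₁ sin φ₂ + cos φ₁ cos φ₂ cos Δλ = (-0.0019)(0.4842) + (1.0000)(0.8750)(-0.3415) = -0.29975,
so c = arccos(-0.29975) = 1.87523 rad.
So the angular separation is 1.8752 rad.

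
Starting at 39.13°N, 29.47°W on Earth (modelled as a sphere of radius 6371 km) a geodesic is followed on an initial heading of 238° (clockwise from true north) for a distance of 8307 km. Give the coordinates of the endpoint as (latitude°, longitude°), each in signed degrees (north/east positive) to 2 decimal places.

Angular distance δ = d/R = 8307/6371 = 1.30388 rad; initial bearing θ = 4.1539 rad.
sin φ₂ = sin φ₁ cos δ + cos φ₁ sin δ cos θ = (0.6311)(0.2638) + (0.7757)(0.9646)(-0.5299) = -0.2301, so φ₂ = -13.30°.
Δλ = atan2(sin θ sin δ cos φ₁, cos δ − sin φ₁ sin φ₂) = atan2(-0.6345, 0.4089) = -57.200°.
λ₂ = -29.470° − 57.200° = -86.67°.

-13.30°, -86.67°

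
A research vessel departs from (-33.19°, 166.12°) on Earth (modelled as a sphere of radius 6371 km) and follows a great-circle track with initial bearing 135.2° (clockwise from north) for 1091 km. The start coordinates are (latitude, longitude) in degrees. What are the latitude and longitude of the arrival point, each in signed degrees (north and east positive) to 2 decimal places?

Angular distance δ = d/R = 1091/6371 = 0.17124 rad; initial bearing θ = 2.3597 rad.
sin φ₂ = sin φ₁ cos δ + cos φ₁ sin δ cos θ = (-0.5474)(0.9854) + (0.8369)(0.1704)(-0.7096) = -0.6406, so φ₂ = -39.84°.
Δλ = atan2(sin θ sin δ cos φ₁, cos δ − sin φ₁ sin φ₂) = atan2(0.1005, 0.6347) = 8.997°.
λ₂ = 166.120° + 8.997° = 175.12°.

-39.84°, 175.12°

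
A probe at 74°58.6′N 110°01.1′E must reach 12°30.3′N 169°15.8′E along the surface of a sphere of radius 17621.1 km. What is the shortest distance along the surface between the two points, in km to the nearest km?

In radians: φ₁ = 1.3086, φ₂ = 0.2183, Δλ = 59.245° = 1.0340 rad.
cos c = sin φ₁ sin φ₂ + cos φ₁ cos φ₂ cos Δλ = (0.9658)(0.2165) + (0.2592)(0.9763)(0.5114) = 0.33853,
so c = arccos(0.33853) = 1.22544 rad.
Distance = R·c = 17621.1 × 1.2254 ≈ 21594 km.

21594 km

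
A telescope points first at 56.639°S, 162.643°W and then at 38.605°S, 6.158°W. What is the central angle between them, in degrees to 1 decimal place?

82.7°

In radians: φ₁ = -0.9885, φ₂ = -0.6738, Δλ = 156.485° = 2.7312 rad.
Haversine: a = sin²(Δφ/2) + cos φ₁ cos φ₂ sin²(Δλ/2) = 0.0246 + (0.5499)(0.7815)(0.9585) = 0.43646.
Central angle c = 2·arcsin(√a) = 1.44337 rad.
So the angular separation is 82.7°.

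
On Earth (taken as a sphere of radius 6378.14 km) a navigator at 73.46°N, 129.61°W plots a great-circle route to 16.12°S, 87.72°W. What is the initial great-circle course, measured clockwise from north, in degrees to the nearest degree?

140°

With φ₁ = 1.2821, φ₂ = -0.2813, Δλ = 0.7311 rad, the forward-azimuth formula gives
θ = atan2( sin Δλ cos φ₂ , cos φ₁ sin φ₂ − sin φ₁ cos φ₂ cos Δλ ) = atan2(0.6415, -0.7646) = 140.01°.
So the initial bearing is 140°.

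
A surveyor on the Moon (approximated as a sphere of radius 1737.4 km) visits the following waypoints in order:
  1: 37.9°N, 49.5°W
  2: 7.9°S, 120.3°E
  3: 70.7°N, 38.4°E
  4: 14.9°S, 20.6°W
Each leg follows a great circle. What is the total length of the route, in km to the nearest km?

10246 km

Leg 1→2: central angle 2.5938 rad, distance 4506.5 km.
Leg 2→3: central angle 1.6545 rad, distance 2874.5 km.
Leg 3→4: central angle 1.6491 rad, distance 2865.1 km.
Total: 4506.5 + 2874.5 + 2865.1 ≈ 10246 km.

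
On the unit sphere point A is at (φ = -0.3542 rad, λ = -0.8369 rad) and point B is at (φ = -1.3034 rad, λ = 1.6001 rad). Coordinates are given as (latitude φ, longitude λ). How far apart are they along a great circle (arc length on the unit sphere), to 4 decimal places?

In radians: φ₁ = -0.3542, φ₂ = -1.3034, Δλ = 139.630° = 2.4370 rad.
cos c = sin φ₁ sin φ₂ + cos φ₁ cos φ₂ cos Δλ = (-0.3468)(-0.9645) + (0.9379)(0.2642)(-0.7619) = 0.14571,
so c = arccos(0.14571) = 1.42457 rad.
On the unit sphere the arc length equals the central angle: 1.4246.

1.4246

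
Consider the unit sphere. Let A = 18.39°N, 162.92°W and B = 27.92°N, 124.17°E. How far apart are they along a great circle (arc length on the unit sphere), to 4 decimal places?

1.1657

In radians: φ₁ = 0.3210, φ₂ = 0.4873, Δλ = -72.910° = -1.2725 rad.
cos c = sin φ₁ sin φ₂ + cos φ₁ cos φ₂ cos Δλ = (0.3155)(0.4682) + (0.9489)(0.8836)(0.2939) = 0.39413,
so c = arccos(0.39413) = 1.16568 rad.
On the unit sphere the arc length equals the central angle: 1.1657.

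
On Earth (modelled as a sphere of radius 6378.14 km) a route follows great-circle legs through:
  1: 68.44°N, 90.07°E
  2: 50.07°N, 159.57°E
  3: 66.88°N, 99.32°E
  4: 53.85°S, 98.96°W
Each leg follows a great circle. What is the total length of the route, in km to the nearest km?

Leg 1→2: central angle 0.6505 rad, distance 4149.0 km.
Leg 2→3: central angle 0.5911 rad, distance 3770.4 km.
Leg 3→4: central angle 2.8671 rad, distance 18286.8 km.
Total: 4149.0 + 3770.4 + 18286.8 ≈ 26206 km.

26206 km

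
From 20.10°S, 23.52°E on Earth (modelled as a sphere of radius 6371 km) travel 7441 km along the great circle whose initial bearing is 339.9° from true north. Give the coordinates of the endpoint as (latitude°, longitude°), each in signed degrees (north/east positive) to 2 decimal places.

Angular distance δ = d/R = 7441/6371 = 1.16795 rad; initial bearing θ = 5.9324 rad.
sin φ₂ = sin φ₁ cos δ + cos φ₁ sin δ cos θ = (-0.3437)(0.3920) + (0.9391)(0.9199)(0.9391) = 0.6766, so φ₂ = 42.58°.
Δλ = atan2(sin θ sin δ cos φ₁, cos δ − sin φ₁ sin φ₂) = atan2(-0.2969, 0.6246) = -25.425°.
λ₂ = 23.520° − 25.425° = -1.91°.

42.58°, -1.91°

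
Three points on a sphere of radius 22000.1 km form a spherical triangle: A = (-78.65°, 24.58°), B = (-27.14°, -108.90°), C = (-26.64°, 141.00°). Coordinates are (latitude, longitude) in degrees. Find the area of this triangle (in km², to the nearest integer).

473168645 km²

Side lengths (central angles): a = 1.6397, b = 1.2011, c = 1.2379 rad; semiperimeter s = 2.0394.
By l'Huilier's theorem, tan(E/4) = √[tan(s/2) tan((s−a)/2) tan((s−b)/2) tan((s−c)/2)], giving spherical excess E = 0.9776 rad.
Area = E·R² = 0.9776 × (22000.1)² ≈ 473168645 km².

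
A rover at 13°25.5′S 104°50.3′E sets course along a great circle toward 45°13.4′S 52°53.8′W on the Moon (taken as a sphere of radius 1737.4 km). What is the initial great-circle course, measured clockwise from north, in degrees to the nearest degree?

Δλ = -157.735° = -2.7530 rad.
y = sin Δλ · cos φ₂ = (-0.3789)(0.7043) = -0.2669
x = cos φ₁ sin φ₂ − sin φ₁ cos φ₂ cos Δλ = (0.9727)(-0.7099) − (-0.2322)(0.7043)(-0.9254) = -0.8418
θ = atan2(y, x) = -162.41°; adding 360° gives 198°.

198°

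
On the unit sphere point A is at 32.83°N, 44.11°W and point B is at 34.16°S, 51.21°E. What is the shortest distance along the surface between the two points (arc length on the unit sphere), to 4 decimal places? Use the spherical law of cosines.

In radians: φ₁ = 0.5730, φ₂ = -0.5962, Δλ = 95.320° = 1.6636 rad.
cos c = sin φ₁ sin φ₂ + cos φ₁ cos φ₂ cos Δλ = (0.5421)(-0.5615) + (0.8403)(0.8275)(-0.0927) = -0.36889,
so c = arccos(-0.36889) = 1.94861 rad.
On the unit sphere the arc length equals the central angle: 1.9486.

1.9486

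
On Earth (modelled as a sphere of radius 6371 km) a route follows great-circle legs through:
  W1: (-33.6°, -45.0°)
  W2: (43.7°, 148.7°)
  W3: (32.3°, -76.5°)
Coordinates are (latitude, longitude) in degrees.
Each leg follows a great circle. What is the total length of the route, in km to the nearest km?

Leg W1→W2: central angle 2.8854 rad, distance 18383.1 km.
Leg W2→W3: central angle 1.6323 rad, distance 10399.1 km.
Total: 18383.1 + 10399.1 ≈ 28782 km.

28782 km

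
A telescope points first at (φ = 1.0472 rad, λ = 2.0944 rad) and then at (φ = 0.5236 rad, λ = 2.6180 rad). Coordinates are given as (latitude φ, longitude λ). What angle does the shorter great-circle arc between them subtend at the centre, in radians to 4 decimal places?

0.6300 rad

In radians: φ₁ = 1.0472, φ₂ = 0.5236, Δλ = 30.000° = 0.5236 rad.
cos c = sin φ₁ sin φ₂ + cos φ₁ cos φ₂ cos Δλ = (0.8660)(0.5000) + (0.5000)(0.8660)(0.8660) = 0.80801,
so c = arccos(0.80801) = 0.63003 rad.
So the angular separation is 0.6300 rad.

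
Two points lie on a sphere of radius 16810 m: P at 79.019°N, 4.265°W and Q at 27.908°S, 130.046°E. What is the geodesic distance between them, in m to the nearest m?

Let φ₁ = 1.3791 rad, φ₂ = -0.4871 rad, and Δλ = 2.3442 rad.
Haversine: a = sin²(Δφ/2) + cos φ₁ cos φ₂ sin²(Δλ/2) = 0.6456 + (0.1905)(0.8837)(0.8493) = 0.78854.
Central angle c = 2·arcsin(√a) = 2.18593 rad.
Distance = R·c = 16810 × 2.1859 ≈ 36746 m.

36746 m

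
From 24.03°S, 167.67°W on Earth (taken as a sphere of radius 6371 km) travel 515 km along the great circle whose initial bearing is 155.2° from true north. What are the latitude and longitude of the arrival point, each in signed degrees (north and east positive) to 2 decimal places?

Angular distance δ = d/R = 515/6371 = 0.08084 rad; initial bearing θ = 2.7088 rad.
sin φ₂ = sin φ₁ cos δ + cos φ₁ sin δ cos θ = (-0.4072)(0.9967) + (0.9133)(0.0807)(-0.9078) = -0.4728, so φ₂ = -28.22°.
Δλ = atan2(sin θ sin δ cos φ₁, cos δ − sin φ₁ sin φ₂) = atan2(0.0309, 0.8042) = 2.203°.
λ₂ = -167.670° + 2.203° = -165.47°.

-28.22°, -165.47°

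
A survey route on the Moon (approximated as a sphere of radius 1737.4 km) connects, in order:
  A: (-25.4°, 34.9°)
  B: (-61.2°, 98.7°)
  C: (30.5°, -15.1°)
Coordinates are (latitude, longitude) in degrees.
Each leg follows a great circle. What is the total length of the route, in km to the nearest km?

5553 km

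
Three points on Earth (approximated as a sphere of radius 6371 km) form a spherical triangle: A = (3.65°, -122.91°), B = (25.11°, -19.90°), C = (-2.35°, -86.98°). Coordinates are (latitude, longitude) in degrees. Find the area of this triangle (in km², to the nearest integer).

Side lengths (central angles): a = 1.2293, b = 0.6355, c = 1.7481 rad; semiperimeter s = 1.8064.
By l'Huilier's theorem, tan(E/4) = √[tan(s/2) tan((s−a)/2) tan((s−b)/2) tan((s−c)/2)], giving spherical excess E = 0.3404 rad.
Area = E·R² = 0.3404 × (6371)² ≈ 13817753 km².

13817753 km²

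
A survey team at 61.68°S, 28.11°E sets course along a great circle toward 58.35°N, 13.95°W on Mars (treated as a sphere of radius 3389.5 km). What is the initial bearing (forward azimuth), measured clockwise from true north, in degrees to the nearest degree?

Δλ = -42.060° = -0.7341 rad.
y = sin Δλ · cos φ₂ = (-0.6699)(0.5247) = -0.3515
x = cos φ₁ sin φ₂ − sin φ₁ cos φ₂ cos Δλ = (0.4744)(0.8513) − (-0.8803)(0.5247)(0.7424) = 0.7468
θ = atan2(y, x) = -25.21°; adding 360° gives 335°.

335°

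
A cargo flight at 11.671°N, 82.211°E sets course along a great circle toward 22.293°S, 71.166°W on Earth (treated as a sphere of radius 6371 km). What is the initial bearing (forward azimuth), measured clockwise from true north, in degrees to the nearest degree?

Δλ = -153.377° = -2.6769 rad.
y = sin Δλ · cos φ₂ = (-0.4481)(0.9253) = -0.4146
x = cos φ₁ sin φ₂ − sin φ₁ cos φ₂ cos Δλ = (0.9793)(-0.3793) − (0.2023)(0.9253)(-0.8940) = -0.2042
θ = atan2(y, x) = -116.22°; adding 360° gives 244°.

244°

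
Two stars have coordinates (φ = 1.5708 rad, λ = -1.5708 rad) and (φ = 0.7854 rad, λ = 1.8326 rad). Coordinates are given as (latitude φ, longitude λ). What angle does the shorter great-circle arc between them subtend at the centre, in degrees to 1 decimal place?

45.0°

With latitudes φ₁ = 90.000°, φ₂ = 45.000° and longitude difference Δλ = -165.000°:
Haversine: a = sin²(Δφ/2) + cos φ₁ cos φ₂ sin²(Δλ/2) = 0.1464 + (-0.0000)(0.7071)(0.9830) = 0.14644.
Central angle c = 2·arcsin(√a) = 0.78539 rad.
So the angular separation is 45.0°.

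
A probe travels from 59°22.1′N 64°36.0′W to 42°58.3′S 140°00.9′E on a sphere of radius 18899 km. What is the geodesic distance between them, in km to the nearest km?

52029 km

With latitudes φ₁ = 59.368°, φ₂ = -42.972° and longitude difference Δλ = -155.385°:
Haversine: a = sin²(Δφ/2) + cos φ₁ cos φ₂ sin²(Δλ/2) = 0.6069 + (0.5095)(0.7317)(0.9546) = 0.96273.
Central angle c = 2·arcsin(√a) = 2.75302 rad.
Distance = R·c = 18899 × 2.7530 ≈ 52029 km.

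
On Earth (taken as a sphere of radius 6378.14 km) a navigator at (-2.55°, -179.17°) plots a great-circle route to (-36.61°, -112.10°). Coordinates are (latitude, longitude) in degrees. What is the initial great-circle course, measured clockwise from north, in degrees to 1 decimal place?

Δλ = 67.070° = 1.1706 rad.
y = sin Δλ · cos φ₂ = (0.9210)(0.8027) = 0.7393
x = cos φ₁ sin φ₂ − sin φ₁ cos φ₂ cos Δλ = (0.9990)(-0.5964) − (-0.0445)(0.8027)(0.3896) = -0.5819
θ = atan2(y, x) = 128.20°, so the bearing is 128.2°.

128.2°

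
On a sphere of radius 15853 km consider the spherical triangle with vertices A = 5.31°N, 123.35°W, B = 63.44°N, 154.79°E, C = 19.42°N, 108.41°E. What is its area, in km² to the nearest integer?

Side lengths (central angles): a = 0.9418, b = 2.1537, c = 1.4245 rad; semiperimeter s = 2.2600.
By l'Huilier's theorem, tan(E/4) = √[tan(s/2) tan((s−a)/2) tan((s−b)/2) tan((s−c)/2)], giving spherical excess E = 0.7777 rad.
Area = E·R² = 0.7777 × (15853)² ≈ 195439181 km².

195439181 km²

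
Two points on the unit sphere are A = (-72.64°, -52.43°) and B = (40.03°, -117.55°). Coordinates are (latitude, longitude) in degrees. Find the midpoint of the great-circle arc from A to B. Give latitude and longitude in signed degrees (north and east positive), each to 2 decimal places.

The central angle between A and B is δ = 2.1150 rad.
With f = 0.5, the slerp weights are sin((1−f)δ)/sin δ = 1.0183 and sin(fδ)/sin δ = 1.0183.
Weighted sum of the unit vectors: (1.0183)·(0.1819,-0.2365,-0.9544) + (1.0183)·(-0.3542,-0.6789,0.6432) = (-0.1754, -0.9321, -0.3169).
Converting back: φ = atan2(z, √(x²+y²)) = -18.48°, λ = atan2(y, x) = -100.66°.

-18.48°, -100.66°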